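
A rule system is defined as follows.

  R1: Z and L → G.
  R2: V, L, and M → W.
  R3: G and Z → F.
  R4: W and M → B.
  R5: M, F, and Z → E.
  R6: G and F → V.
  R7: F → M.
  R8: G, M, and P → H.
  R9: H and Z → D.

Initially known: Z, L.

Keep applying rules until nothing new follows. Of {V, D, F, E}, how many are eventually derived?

Z and L hold, so G follows (R1).
From G and Z, R3 gives F.
G and F hold, so V follows (R6).
From F, R7 gives M.
From M, F, and Z, R5 gives E.
V: reached.
D would need H and Z (R9), but H is never established.
F: reached.
E: reached.
Reached: V, F, and E — 3 of the 4.

3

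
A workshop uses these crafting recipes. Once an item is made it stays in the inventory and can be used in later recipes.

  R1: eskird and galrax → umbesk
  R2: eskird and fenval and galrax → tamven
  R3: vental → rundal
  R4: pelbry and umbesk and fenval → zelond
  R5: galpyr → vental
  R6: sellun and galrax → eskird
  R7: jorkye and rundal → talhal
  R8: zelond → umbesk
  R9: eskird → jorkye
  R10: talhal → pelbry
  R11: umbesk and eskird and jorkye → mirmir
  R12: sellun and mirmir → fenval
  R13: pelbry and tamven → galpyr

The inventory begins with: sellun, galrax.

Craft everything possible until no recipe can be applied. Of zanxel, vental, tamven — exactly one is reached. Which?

tamven

Using R6, sellun and galrax make eskird.
Using R1, eskird and galrax make umbesk.
eskird → jorkye (R9).
umbesk and eskird and jorkye → mirmir (R11).
sellun and mirmir → fenval (R12).
Using R2, eskird, fenval, and galrax make tamven.
No rule produces zanxel, and it is not given. vental would need galpyr (R5), but galpyr is never obtained.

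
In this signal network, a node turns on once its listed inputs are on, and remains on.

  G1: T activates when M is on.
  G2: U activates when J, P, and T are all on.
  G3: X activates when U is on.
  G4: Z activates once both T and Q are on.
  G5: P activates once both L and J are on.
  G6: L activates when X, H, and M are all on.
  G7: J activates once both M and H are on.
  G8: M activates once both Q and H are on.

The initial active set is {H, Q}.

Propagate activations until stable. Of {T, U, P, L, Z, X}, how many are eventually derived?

2

G8: Q and H on → M on.
G1: M on → T on.
G4: T and Q on → Z on.
T: reached.
U would need J, P, and T (G2), but P never turns on.
P would need L and J (G5), but L never turns on.
L would need X, H, and M (G6), but X never turns on.
Z: reached.
X would need U (G3), but U never turns on.
Reached: T and Z — 2 of the 6.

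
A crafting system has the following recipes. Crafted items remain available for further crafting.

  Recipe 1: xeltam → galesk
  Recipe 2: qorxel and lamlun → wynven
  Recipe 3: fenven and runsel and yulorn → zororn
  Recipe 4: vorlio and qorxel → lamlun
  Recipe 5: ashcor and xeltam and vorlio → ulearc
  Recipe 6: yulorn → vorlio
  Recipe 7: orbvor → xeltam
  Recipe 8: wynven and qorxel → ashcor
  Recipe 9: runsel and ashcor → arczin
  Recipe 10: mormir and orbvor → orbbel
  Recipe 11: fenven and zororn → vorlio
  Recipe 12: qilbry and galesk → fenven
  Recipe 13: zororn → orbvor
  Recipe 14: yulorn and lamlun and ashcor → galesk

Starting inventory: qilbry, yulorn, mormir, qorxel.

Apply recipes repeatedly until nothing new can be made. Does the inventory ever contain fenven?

Using Recipe 6, yulorn makes vorlio.
vorlio and qorxel → lamlun (Recipe 4).
Using Recipe 2, qorxel and lamlun make wynven.
wynven and qorxel → ashcor (Recipe 8).
Using Recipe 14, yulorn, lamlun, and ashcor make galesk.
Using Recipe 12, qilbry and galesk make fenven.

Yes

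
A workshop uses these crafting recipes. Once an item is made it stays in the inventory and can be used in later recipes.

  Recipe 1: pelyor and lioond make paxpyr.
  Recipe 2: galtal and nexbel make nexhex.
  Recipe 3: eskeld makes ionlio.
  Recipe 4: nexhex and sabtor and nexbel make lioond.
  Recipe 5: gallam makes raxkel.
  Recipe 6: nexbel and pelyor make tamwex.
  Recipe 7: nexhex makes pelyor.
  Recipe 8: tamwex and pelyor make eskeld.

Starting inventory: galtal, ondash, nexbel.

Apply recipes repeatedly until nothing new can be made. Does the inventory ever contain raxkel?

No

raxkel would need gallam (Recipe 5), but gallam is never obtained.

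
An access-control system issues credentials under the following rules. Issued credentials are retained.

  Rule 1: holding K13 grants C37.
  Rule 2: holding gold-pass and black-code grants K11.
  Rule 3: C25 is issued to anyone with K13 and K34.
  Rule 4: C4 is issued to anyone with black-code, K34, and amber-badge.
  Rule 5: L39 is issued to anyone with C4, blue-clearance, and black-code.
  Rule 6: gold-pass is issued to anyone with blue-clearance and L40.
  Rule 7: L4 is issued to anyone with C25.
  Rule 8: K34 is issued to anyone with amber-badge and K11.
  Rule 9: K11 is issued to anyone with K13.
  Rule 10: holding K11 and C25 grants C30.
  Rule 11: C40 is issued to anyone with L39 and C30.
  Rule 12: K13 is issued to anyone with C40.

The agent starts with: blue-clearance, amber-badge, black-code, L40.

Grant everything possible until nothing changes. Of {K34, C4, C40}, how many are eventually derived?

2

Holding blue-clearance and L40 grants gold-pass (Rule 6).
Holding gold-pass and black-code grants K11 (Rule 2).
Holding amber-badge and K11 grants K34 (Rule 8).
Holding black-code, K34, and amber-badge grants C4 (Rule 4).
K34: reached.
C4: reached.
C40 would need L39 and C30 (Rule 11), but C30 is never granted.
Reached: K34 and C4 — 2 of the 3.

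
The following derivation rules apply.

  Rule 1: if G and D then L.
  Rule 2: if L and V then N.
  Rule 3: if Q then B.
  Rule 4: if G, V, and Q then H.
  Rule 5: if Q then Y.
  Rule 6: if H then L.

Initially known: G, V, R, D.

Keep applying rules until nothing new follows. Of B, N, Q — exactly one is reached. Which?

G and D hold, so L follows (Rule 1).
From L and V, Rule 2 gives N.
No rule produces Q, and it is not given. B would need Q (Rule 3), but Q is never established.

N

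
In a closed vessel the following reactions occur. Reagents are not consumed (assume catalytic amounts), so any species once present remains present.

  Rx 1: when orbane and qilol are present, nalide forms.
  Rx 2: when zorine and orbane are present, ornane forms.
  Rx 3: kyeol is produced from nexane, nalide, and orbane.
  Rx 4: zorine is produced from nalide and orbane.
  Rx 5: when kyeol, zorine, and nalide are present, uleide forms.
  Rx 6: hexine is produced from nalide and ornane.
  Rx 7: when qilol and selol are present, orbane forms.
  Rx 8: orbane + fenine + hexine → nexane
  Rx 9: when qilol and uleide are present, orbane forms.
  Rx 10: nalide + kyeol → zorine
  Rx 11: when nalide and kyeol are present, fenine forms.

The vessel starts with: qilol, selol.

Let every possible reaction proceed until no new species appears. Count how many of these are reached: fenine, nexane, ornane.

1

qilol and selol present → orbane forms (Rx 7).
orbane and qilol present → nalide forms (Rx 1).
nalide and orbane present → zorine forms (Rx 4).
zorine and orbane present → ornane forms (Rx 2).
fenine would need nalide and kyeol (Rx 11), but kyeol never forms.
nexane would need orbane, fenine, and hexine (Rx 8), but fenine never forms.
ornane: reached.
Reached: ornane — 1 of the 3.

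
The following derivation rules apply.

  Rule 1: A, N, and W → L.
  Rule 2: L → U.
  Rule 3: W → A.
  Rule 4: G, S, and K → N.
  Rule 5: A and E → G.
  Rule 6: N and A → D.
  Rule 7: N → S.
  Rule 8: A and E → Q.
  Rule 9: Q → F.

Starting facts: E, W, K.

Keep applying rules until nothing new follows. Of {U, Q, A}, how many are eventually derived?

2

W holds, so A follows (Rule 3).
From A and E, Rule 8 gives Q.
U would need L (Rule 2), but L is never established.
Q: reached.
A: reached.
Reached: Q and A — 2 of the 3.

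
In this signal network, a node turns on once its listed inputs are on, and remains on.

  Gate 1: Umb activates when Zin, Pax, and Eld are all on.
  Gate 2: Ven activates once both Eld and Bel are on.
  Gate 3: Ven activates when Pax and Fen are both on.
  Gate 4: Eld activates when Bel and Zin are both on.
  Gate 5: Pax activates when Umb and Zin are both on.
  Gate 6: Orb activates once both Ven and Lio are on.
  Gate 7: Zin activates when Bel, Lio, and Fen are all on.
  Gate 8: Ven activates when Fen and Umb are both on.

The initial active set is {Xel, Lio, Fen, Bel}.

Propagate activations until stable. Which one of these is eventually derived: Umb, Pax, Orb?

Orb

Gate 7: Bel, Lio, and Fen on → Zin on.
Gate 4: Bel and Zin on → Eld on.
Eld and Bel are on, so Ven activates (Gate 2).
Gate 6: Ven and Lio on → Orb on.
Pax would need Umb and Zin (Gate 5), but Umb never turns on. Umb would need Zin, Pax, and Eld (Gate 1), but Pax never turns on.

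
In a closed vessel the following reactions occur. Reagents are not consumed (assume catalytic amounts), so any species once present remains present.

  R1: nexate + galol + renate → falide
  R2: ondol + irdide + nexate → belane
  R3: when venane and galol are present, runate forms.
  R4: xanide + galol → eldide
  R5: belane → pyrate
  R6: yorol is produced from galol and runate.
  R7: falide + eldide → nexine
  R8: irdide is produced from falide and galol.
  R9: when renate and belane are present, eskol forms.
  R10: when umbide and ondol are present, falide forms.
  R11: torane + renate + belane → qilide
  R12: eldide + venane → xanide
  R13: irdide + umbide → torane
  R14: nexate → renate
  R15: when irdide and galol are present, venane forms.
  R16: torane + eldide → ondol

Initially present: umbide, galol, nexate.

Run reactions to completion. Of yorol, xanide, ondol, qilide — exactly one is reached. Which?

yorol

nexate present → renate forms (R14).
nexate, galol, and renate present → falide forms (R1).
falide and galol present → irdide forms (R8).
irdide and galol present → venane forms (R15).
venane and galol present → runate forms (R3).
galol and runate present → yorol forms (R6).
ondol would need torane and eldide (R16), but eldide never forms. xanide would need eldide and venane (R12), but eldide never forms. qilide would need torane, renate, and belane (R11), but belane never forms.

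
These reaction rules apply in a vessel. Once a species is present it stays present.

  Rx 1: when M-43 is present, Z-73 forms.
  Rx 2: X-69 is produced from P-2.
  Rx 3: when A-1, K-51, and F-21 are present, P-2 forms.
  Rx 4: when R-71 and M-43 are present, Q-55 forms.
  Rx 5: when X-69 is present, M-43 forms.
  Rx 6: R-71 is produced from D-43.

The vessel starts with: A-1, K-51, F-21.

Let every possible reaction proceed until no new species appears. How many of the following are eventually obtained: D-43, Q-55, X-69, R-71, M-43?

A-1, K-51, and F-21 present → P-2 forms (Rx 3).
P-2 present → X-69 forms (Rx 2).
X-69 present → M-43 forms (Rx 5).
No rule produces D-43, and it is not given.
Q-55 would need R-71 and M-43 (Rx 4), but R-71 never forms.
X-69: reached.
R-71 would need D-43 (Rx 6), but D-43 never forms.
M-43: reached.
Reached: X-69 and M-43 — 2 of the 5.

2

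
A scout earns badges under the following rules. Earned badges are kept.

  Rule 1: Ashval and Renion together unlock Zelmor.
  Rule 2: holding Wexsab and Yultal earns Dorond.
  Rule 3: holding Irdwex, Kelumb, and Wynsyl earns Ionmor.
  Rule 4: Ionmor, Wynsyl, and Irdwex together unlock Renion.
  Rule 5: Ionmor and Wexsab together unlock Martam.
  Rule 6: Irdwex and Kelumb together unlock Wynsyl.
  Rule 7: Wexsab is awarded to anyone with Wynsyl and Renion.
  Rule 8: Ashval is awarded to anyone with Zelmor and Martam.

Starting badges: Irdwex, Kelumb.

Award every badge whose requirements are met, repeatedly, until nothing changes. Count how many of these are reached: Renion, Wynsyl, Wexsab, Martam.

With Irdwex and Kelumb, Wynsyl is earned (Rule 6).
With Irdwex, Kelumb, and Wynsyl, Ionmor is earned (Rule 3).
With Ionmor, Wynsyl, and Irdwex, Renion is earned (Rule 4).
With Wynsyl and Renion, Wexsab is earned (Rule 7).
With Ionmor and Wexsab, Martam is earned (Rule 5).
Renion: reached.
Wynsyl: reached.
Wexsab: reached.
Martam: reached.
All 4 are reached.

4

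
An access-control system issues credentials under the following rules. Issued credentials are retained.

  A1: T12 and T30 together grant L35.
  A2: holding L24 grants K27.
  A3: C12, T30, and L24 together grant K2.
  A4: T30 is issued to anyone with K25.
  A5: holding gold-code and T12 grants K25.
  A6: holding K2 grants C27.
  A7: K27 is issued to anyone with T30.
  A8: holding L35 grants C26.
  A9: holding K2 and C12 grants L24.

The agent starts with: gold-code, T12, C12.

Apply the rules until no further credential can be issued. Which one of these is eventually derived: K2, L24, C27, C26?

Holding gold-code and T12 grants K25 (A5).
Holding K25 grants T30 (A4).
Holding T12 and T30 grants L35 (A1).
Holding L35 grants C26 (A8).
L24 would need K2 and C12 (A9), but K2 is never granted. C27 would need K2 (A6), but K2 is never granted. K2 would need C12, T30, and L24 (A3), but L24 is never granted.

C26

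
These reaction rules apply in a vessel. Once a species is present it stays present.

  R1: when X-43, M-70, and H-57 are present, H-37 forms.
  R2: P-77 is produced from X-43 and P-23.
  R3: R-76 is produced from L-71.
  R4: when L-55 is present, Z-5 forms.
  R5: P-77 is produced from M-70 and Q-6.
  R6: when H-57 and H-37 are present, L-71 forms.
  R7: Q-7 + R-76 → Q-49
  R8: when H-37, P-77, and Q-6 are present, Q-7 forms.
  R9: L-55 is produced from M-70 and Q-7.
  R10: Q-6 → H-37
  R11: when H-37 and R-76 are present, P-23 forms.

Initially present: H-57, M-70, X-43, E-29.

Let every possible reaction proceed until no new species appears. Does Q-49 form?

No

Q-49 would need Q-7 and R-76 (R7), but Q-7 never forms.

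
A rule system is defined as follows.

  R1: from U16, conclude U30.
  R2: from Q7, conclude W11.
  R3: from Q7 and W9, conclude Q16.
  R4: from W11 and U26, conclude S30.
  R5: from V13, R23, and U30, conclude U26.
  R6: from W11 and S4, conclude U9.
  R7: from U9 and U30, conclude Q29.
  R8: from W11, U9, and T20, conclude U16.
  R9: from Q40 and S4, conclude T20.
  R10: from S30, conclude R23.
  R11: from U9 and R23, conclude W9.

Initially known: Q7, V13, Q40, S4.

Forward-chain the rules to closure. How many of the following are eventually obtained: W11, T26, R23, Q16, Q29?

2

From Q40 and S4, R9 gives T20.
Q7 holds, so W11 follows (R2).
W11 and S4 hold, so U9 follows (R6).
From W11, U9, and T20, R8 gives U16.
U16 holds, so U30 follows (R1).
U9 and U30 hold, so Q29 follows (R7).
W11: reached.
No rule produces T26, and it is not given.
R23 would need S30 (R10), but S30 is never established.
Q16 would need Q7 and W9 (R3), but W9 is never established.
Q29: reached.
Reached: W11 and Q29 — 2 of the 5.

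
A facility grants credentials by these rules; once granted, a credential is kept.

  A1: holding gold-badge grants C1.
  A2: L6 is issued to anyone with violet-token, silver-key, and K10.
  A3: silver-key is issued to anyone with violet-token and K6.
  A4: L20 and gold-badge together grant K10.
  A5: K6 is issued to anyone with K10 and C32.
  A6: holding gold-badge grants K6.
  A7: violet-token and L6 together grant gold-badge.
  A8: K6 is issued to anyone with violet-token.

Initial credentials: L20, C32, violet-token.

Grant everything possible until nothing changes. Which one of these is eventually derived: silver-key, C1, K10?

silver-key

Holding violet-token grants K6 (A8).
Holding violet-token and K6 grants silver-key (A3).
C1 would need gold-badge (A1), but gold-badge is never granted. K10 would need L20 and gold-badge (A4), but gold-badge is never granted.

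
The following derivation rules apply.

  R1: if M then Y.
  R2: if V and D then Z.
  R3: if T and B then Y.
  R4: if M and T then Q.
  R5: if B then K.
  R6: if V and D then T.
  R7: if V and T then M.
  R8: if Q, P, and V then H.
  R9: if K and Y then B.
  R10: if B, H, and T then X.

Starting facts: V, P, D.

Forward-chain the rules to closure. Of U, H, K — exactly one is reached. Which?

H

V and D hold, so T follows (R6).
V and T hold, so M follows (R7).
M and T hold, so Q follows (R4).
From Q, P, and V, R8 gives H.
No rule produces U, and it is not given. K would need B (R5), but B is never established.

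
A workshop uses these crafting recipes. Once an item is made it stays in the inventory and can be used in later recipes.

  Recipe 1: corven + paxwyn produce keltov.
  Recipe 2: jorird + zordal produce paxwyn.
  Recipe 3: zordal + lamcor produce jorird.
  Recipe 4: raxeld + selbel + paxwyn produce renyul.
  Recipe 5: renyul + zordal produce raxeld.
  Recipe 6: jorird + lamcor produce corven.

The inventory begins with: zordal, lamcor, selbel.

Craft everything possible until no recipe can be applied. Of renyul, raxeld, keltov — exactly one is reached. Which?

keltov

Using Recipe 3, zordal and lamcor make jorird.
Using Recipe 6, jorird and lamcor make corven.
Using Recipe 2, jorird and zordal make paxwyn.
Using Recipe 1, corven and paxwyn make keltov.
raxeld would need renyul and zordal (Recipe 5), but renyul is never obtained. renyul would need raxeld, selbel, and paxwyn (Recipe 4), but raxeld is never obtained.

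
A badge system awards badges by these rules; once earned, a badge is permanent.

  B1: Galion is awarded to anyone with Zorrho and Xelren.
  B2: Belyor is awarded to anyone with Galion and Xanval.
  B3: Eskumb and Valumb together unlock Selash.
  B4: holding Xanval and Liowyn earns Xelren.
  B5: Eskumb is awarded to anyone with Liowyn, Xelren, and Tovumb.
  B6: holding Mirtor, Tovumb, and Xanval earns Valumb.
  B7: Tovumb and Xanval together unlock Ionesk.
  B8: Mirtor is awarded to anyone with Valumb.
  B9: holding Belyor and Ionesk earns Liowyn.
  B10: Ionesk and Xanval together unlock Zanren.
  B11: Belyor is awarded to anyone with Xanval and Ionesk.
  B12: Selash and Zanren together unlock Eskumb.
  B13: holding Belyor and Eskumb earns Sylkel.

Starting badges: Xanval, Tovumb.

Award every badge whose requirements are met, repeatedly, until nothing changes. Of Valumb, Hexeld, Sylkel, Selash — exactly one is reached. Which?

Sylkel

With Tovumb and Xanval, Ionesk is earned (B7).
With Xanval and Ionesk, Belyor is earned (B11).
With Belyor and Ionesk, Liowyn is earned (B9).
With Xanval and Liowyn, Xelren is earned (B4).
With Liowyn, Xelren, and Tovumb, Eskumb is earned (B5).
With Belyor and Eskumb, Sylkel is earned (B13).
No rule produces Hexeld, and it is not given. Selash would need Eskumb and Valumb (B3), but Valumb is never earned. Valumb would need Mirtor, Tovumb, and Xanval (B6), but Mirtor is never earned.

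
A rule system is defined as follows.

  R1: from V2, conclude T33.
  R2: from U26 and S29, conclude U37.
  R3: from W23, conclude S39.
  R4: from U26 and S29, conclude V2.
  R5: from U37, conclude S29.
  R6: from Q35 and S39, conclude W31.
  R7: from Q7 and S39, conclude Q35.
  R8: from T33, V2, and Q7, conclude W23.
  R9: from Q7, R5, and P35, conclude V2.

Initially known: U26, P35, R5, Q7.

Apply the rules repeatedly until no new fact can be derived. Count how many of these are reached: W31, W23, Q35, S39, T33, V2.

6

From Q7, R5, and P35, R9 gives V2.
V2 holds, so T33 follows (R1).
From T33, V2, and Q7, R8 gives W23.
From W23, R3 gives S39.
Q7 and S39 hold, so Q35 follows (R7).
From Q35 and S39, R6 gives W31.
W31: reached.
W23: reached.
Q35: reached.
S39: reached.
T33: reached.
V2: reached.
All 6 are reached.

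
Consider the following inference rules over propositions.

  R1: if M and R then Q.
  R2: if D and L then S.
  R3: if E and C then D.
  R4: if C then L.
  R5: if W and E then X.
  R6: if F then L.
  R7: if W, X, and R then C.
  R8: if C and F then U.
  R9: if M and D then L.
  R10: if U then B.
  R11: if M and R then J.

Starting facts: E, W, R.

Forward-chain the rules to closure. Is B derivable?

B would need U (R10), but U is never established.

No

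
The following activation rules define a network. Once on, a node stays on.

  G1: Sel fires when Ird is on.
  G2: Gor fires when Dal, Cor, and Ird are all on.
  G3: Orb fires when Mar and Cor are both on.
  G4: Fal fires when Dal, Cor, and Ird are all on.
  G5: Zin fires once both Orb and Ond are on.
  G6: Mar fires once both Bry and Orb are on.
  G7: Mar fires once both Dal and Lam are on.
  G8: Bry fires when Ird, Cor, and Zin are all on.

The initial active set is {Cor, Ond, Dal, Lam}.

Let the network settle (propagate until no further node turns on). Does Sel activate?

No

Sel would need Ird (G1), but Ird never turns on.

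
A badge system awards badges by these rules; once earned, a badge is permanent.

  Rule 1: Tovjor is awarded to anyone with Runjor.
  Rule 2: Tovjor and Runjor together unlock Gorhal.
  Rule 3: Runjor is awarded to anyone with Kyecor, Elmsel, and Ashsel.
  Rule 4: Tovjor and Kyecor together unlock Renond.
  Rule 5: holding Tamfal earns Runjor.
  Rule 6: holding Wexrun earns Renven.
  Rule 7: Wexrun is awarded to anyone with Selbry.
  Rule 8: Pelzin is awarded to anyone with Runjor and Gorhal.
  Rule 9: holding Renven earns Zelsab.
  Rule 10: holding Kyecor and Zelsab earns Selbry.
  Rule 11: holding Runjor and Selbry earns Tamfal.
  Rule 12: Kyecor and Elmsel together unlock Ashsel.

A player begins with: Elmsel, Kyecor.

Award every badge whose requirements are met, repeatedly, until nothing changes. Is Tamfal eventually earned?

No

Tamfal would need Runjor and Selbry (Rule 11), but Selbry is never earned.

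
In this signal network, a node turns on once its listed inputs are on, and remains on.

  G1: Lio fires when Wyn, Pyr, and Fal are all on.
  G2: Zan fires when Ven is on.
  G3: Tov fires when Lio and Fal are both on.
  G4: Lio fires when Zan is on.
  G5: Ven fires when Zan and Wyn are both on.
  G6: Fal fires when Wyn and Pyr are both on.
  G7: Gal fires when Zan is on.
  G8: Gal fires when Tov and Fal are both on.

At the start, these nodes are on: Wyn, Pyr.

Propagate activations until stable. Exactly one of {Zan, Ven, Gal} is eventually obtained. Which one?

Wyn and Pyr are on, so Fal fires (G6).
Wyn, Pyr, and Fal are on, so Lio fires (G1).
Lio and Fal are on, so Tov fires (G3).
Tov and Fal are on, so Gal fires (G8).
Ven would need Zan and Wyn (G5), but Zan never turns on. Zan would need Ven (G2), but Ven never turns on.

Gal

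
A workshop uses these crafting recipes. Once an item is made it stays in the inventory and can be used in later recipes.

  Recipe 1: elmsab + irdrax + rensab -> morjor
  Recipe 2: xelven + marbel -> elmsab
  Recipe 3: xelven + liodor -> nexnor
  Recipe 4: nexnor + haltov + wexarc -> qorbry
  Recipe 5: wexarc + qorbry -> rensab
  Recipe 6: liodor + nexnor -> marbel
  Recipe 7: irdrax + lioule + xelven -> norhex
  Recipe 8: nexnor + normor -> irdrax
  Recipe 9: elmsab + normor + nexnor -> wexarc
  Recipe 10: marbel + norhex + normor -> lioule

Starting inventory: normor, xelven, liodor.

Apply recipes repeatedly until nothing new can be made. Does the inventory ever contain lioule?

lioule would need marbel, norhex, and normor (Recipe 10), but norhex is never obtained.

No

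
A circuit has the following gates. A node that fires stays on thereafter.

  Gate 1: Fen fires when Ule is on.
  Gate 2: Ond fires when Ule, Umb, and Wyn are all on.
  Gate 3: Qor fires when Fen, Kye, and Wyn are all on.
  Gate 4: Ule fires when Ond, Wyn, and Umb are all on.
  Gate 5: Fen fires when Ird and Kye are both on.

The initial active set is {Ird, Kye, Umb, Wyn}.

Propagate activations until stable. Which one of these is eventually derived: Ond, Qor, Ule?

Ird and Kye are on, so Fen fires (Gate 5).
Fen, Kye, and Wyn are on, so Qor fires (Gate 3).
Ond would need Ule, Umb, and Wyn (Gate 2), but Ule never turns on. Ule would need Ond, Wyn, and Umb (Gate 4), but Ond never turns on.

Qor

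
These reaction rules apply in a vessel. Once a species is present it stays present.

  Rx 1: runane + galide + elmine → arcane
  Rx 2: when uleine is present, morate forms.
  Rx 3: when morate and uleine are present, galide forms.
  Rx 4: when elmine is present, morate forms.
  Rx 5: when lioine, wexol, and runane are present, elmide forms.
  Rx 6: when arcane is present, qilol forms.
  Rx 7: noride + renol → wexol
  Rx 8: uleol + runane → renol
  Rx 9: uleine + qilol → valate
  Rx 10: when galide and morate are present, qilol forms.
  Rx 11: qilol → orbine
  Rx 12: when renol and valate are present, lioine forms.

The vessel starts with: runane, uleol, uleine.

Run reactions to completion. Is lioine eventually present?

uleol and runane present → renol forms (Rx 8).
uleine present → morate forms (Rx 2).
morate and uleine present → galide forms (Rx 3).
galide and morate present → qilol forms (Rx 10).
uleine and qilol present → valate forms (Rx 9).
renol and valate present → lioine forms (Rx 12).

Yes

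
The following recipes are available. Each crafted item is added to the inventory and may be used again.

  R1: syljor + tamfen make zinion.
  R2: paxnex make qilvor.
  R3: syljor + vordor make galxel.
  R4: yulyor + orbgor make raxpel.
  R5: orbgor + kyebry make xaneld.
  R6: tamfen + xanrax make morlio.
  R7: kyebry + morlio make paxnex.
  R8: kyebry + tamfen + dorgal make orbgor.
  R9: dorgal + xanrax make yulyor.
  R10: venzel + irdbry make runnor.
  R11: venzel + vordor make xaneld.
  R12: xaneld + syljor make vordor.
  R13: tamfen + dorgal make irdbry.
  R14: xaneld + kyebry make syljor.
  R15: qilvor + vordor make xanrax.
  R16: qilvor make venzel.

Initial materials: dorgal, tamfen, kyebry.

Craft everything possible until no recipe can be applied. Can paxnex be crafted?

paxnex would need kyebry and morlio (R7), but morlio is never obtained.

No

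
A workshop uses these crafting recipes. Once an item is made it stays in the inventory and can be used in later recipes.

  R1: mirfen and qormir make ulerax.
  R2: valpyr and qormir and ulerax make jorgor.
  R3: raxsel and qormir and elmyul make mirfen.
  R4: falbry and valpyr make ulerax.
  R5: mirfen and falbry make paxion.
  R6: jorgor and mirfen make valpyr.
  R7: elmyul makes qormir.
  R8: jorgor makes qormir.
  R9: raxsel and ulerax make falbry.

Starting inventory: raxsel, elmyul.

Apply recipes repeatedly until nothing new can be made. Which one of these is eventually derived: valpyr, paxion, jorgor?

paxion

Using R7, elmyul makes qormir.
raxsel and qormir and elmyul → mirfen (R3).
mirfen and qormir → ulerax (R1).
raxsel and ulerax → falbry (R9).
mirfen and falbry → paxion (R5).
valpyr would need jorgor and mirfen (R6), but jorgor is never obtained. jorgor would need valpyr, qormir, and ulerax (R2), but valpyr is never obtained.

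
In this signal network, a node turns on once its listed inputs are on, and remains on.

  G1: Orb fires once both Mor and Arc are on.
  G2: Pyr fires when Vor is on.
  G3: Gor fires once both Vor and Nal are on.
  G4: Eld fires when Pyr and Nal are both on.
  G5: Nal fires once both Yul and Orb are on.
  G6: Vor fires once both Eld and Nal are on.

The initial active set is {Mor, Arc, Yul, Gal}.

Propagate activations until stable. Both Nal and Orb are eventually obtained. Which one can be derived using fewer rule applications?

Orb

Orb: Mor and Arc are on, so Orb fires (G1). [1 rule application]
Nal: Mor and Arc are on, so Orb fires (G1). Yul and Orb are on, so Nal fires (G5). [2 rule applications]
Orb needs fewer.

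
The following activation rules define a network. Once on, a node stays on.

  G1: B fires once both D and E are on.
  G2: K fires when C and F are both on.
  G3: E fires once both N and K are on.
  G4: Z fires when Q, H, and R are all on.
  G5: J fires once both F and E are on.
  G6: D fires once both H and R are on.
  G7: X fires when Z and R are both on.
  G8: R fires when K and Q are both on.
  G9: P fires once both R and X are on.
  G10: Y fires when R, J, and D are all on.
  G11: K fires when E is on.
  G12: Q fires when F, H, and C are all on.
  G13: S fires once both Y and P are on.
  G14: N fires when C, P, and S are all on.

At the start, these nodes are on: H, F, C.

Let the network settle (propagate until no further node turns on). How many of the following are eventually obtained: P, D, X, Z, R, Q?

G12: F, H, and C on → Q on.
C and F are on, so K fires (G2).
G8: K and Q on → R on.
G4: Q, H, and R on → Z on.
H and R are on, so D fires (G6).
G7: Z and R on → X on.
G9: R and X on → P on.
P: reached.
D: reached.
X: reached.
Z: reached.
R: reached.
Q: reached.
All 6 are reached.

6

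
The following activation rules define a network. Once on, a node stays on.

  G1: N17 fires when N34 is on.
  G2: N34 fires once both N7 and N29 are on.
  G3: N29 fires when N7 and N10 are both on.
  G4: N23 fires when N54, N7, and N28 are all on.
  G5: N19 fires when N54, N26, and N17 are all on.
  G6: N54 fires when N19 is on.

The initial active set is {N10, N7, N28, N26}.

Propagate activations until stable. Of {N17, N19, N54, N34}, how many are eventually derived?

N7 and N10 are on, so N29 fires (G3).
G2: N7 and N29 on → N34 on.
N34 is on, so N17 fires (G1).
N17: reached.
N19 would need N54, N26, and N17 (G5), but N54 never turns on.
N54 would need N19 (G6), but N19 never turns on.
N34: reached.
Reached: N17 and N34 — 2 of the 4.

2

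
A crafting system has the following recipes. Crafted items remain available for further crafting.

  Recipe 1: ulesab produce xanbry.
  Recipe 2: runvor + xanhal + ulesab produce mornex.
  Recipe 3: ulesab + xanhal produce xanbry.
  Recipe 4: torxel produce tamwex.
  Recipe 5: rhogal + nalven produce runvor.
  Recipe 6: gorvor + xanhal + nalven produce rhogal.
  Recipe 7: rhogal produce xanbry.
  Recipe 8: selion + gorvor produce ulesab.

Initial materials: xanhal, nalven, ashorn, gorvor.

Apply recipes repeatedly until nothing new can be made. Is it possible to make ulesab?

No

ulesab would need selion and gorvor (Recipe 8), but selion is never obtained.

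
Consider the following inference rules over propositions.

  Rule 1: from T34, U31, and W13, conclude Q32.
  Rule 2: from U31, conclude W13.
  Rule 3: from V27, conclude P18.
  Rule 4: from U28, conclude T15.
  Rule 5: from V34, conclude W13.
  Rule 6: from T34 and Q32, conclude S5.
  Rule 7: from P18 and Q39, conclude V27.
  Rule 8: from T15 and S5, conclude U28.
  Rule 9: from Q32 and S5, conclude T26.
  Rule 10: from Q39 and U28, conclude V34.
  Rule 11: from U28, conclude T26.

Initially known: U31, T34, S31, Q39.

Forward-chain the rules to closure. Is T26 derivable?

From U31, Rule 2 gives W13.
T34, U31, and W13 hold, so Q32 follows (Rule 1).
From T34 and Q32, Rule 6 gives S5.
Q32 and S5 hold, so T26 follows (Rule 9).

Yes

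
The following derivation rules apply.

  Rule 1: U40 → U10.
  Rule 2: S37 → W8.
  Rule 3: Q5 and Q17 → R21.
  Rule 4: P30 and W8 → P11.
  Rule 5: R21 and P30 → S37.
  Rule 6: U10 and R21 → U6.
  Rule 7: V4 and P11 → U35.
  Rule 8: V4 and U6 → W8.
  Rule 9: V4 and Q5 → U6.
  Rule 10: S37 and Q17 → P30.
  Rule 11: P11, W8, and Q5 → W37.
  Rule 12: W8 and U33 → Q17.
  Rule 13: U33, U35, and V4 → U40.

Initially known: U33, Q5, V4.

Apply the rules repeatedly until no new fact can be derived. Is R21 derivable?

Yes

V4 and Q5 hold, so U6 follows (Rule 9).
From V4 and U6, Rule 8 gives W8.
W8 and U33 hold, so Q17 follows (Rule 12).
Q5 and Q17 hold, so R21 follows (Rule 3).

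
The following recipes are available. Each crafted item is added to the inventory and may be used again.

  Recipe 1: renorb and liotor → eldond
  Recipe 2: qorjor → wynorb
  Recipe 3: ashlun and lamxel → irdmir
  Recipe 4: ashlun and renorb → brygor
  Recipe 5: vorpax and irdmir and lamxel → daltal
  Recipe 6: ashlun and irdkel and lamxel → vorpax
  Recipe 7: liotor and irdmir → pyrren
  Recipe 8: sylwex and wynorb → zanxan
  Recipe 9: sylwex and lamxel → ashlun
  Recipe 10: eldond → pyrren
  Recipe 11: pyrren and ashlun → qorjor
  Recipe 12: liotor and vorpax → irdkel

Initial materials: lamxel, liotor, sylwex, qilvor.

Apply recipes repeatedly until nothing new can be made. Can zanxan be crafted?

sylwex and lamxel → ashlun (Recipe 9).
ashlun and lamxel → irdmir (Recipe 3).
Using Recipe 7, liotor and irdmir make pyrren.
Using Recipe 11, pyrren and ashlun make qorjor.
Using Recipe 2, qorjor makes wynorb.
Using Recipe 8, sylwex and wynorb make zanxan.

Yes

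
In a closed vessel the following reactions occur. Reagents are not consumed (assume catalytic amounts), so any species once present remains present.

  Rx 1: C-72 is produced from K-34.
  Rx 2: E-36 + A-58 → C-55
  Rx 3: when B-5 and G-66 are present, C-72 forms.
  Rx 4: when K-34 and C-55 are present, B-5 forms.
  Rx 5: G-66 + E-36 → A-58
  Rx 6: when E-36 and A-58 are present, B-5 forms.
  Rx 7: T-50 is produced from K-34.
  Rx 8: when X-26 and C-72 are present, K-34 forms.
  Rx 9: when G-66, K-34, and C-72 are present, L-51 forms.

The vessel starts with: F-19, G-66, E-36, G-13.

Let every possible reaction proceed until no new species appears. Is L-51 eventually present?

L-51 would need G-66, K-34, and C-72 (Rx 9), but K-34 never forms.

No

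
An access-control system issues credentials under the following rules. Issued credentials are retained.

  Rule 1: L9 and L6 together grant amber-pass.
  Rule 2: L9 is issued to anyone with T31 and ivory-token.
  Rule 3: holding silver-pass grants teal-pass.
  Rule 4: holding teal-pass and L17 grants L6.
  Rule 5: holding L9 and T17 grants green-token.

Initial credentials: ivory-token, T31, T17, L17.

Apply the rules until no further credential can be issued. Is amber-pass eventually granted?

No

amber-pass would need L9 and L6 (Rule 1), but L6 is never granted.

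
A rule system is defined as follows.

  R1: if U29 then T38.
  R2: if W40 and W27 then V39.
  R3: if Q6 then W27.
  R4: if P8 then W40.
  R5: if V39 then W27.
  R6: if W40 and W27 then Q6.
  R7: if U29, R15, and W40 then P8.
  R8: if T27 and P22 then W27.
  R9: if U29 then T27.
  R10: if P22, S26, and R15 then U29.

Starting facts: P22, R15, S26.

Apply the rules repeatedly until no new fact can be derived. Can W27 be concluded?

Yes

P22, S26, and R15 hold, so U29 follows (R10).
U29 holds, so T27 follows (R9).
From T27 and P22, R8 gives W27.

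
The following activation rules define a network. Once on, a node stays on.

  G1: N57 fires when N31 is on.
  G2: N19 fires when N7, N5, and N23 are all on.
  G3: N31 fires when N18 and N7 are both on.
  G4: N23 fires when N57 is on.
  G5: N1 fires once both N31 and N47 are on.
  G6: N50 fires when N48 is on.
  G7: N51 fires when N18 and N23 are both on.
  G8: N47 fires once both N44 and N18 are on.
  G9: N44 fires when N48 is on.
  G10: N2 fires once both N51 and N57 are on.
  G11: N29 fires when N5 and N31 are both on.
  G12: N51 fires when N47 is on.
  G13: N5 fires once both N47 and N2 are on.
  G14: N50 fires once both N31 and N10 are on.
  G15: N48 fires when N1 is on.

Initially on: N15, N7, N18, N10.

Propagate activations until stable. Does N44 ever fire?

N44 would need N48 (G9), but N48 never turns on.

No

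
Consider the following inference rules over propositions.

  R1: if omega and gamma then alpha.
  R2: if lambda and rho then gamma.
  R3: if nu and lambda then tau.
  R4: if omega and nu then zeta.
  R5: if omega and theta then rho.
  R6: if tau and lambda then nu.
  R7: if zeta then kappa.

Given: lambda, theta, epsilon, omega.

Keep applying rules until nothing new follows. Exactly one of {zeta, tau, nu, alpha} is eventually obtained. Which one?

alpha

omega and theta hold, so rho follows (R5).
lambda and rho hold, so gamma follows (R2).
From omega and gamma, R1 gives alpha.
zeta would need omega and nu (R4), but nu is never established. tau would need nu and lambda (R3), but nu is never established. nu would need tau and lambda (R6), but tau is never established.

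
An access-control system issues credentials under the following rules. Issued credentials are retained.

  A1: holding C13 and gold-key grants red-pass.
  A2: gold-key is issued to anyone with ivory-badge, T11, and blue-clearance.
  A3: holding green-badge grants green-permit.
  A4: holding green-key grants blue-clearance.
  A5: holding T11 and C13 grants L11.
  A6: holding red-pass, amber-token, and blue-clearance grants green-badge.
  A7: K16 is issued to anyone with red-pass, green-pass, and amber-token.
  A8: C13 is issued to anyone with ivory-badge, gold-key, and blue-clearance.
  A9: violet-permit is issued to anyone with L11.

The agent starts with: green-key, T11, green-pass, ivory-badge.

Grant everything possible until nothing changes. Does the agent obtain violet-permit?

Yes

Holding green-key grants blue-clearance (A4).
Holding ivory-badge, T11, and blue-clearance grants gold-key (A2).
Holding ivory-badge, gold-key, and blue-clearance grants C13 (A8).
Holding T11 and C13 grants L11 (A5).
Holding L11 grants violet-permit (A9).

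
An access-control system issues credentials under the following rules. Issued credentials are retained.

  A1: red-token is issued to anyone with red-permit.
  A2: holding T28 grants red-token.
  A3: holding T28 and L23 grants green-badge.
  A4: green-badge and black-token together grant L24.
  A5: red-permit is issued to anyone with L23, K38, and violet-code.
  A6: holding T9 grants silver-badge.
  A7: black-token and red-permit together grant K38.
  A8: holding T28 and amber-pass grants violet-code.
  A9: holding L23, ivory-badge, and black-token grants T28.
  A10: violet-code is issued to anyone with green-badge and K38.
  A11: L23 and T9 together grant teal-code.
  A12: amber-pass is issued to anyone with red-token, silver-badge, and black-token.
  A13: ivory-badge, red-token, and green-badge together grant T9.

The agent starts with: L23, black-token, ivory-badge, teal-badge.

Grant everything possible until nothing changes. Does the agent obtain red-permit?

No

red-permit would need L23, K38, and violet-code (A5), but K38 is never granted.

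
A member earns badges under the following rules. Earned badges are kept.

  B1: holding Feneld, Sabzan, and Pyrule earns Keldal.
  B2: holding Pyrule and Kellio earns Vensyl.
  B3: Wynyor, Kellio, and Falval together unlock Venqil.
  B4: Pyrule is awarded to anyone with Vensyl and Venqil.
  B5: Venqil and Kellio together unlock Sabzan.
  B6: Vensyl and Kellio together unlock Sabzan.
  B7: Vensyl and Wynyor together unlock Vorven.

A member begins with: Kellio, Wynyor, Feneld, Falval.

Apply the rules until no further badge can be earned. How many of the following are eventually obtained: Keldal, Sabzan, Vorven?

1

With Wynyor, Kellio, and Falval, Venqil is earned (B3).
With Venqil and Kellio, Sabzan is earned (B5).
Keldal would need Feneld, Sabzan, and Pyrule (B1), but Pyrule is never earned.
Sabzan: reached.
Vorven would need Vensyl and Wynyor (B7), but Vensyl is never earned.
Reached: Sabzan — 1 of the 3.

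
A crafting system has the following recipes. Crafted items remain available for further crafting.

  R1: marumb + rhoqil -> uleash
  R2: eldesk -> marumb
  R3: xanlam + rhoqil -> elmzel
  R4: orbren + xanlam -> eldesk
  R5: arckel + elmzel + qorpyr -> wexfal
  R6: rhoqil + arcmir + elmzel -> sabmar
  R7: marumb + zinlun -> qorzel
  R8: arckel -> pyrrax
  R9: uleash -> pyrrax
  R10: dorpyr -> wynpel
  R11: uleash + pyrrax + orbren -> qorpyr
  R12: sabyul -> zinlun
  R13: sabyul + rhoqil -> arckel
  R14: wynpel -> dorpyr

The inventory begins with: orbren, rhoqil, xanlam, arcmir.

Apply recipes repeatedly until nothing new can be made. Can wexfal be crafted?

wexfal would need arckel, elmzel, and qorpyr (R5), but arckel is never obtained.

No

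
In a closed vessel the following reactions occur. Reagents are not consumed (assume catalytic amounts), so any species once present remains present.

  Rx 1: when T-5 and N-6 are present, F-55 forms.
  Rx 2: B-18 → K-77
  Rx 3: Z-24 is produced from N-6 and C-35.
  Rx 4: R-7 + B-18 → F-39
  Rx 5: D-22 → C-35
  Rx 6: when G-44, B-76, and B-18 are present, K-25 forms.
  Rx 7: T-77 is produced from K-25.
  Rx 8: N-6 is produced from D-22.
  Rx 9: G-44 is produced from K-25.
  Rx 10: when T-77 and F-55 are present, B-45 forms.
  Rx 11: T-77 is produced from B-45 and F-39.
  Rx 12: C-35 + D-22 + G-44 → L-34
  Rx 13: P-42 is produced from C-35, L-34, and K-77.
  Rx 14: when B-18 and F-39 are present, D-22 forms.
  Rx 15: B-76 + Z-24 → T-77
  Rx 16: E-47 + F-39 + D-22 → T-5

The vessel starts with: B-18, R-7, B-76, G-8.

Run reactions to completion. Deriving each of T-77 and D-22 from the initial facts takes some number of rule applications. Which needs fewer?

D-22: R-7 and B-18 present → F-39 forms (Rx 4). B-18 and F-39 present → D-22 forms (Rx 14). [2 rule applications]
T-77: R-7 and B-18 present → F-39 forms (Rx 4). B-18 and F-39 present → D-22 forms (Rx 14). D-22 present → C-35 forms (Rx 5). D-22 present → N-6 forms (Rx 8). N-6 and C-35 present → Z-24 forms (Rx 3). B-76 and Z-24 present → T-77 forms (Rx 15). [6 rule applications]
D-22 needs fewer.

D-22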